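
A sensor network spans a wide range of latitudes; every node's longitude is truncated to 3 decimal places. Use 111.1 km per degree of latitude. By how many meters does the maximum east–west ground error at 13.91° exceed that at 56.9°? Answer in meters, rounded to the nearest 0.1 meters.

Truncating at 3 decimal places can drop up to a full unit in the last place, so the longitude may be off by as much as 0.001°.
At 13.91°: 0.001° × 111100 × cos 13.91° = 0.001 × 111100 × 0.9707 ≈ 107.84 m.
At 56.9°: 0.001° × 111100 × cos 56.9° = 0.001 × 111100 × 0.5461 ≈ 60.672 m.
So the lower-latitude error exceeds the higher by 107.84 − 60.672 = 47.17 m.

47.2 meters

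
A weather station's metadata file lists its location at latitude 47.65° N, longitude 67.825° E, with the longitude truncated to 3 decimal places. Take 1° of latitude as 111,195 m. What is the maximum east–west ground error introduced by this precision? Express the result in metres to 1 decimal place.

Truncating at 3 decimal places can drop up to a full unit in the last place, so the longitude may be off by as much as 0.001°.
Parallels shrink by cos φ, so at 47.65° a degree of longitude is 111195 × 0.6737 ≈ 74907.4 m.
East–west error: 0.001° × 74907.4 m/° ≈ 74.9074 m.

74.9 metres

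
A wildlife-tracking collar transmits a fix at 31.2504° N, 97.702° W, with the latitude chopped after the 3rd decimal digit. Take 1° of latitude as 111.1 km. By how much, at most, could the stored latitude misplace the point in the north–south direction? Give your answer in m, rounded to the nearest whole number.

Truncating at 3 decimal places can drop up to a full unit in the last place, so the latitude may be off by as much as 0.001°.
Along the meridian that is 0.001° × 111100 m/° = 111.1 m.

111 m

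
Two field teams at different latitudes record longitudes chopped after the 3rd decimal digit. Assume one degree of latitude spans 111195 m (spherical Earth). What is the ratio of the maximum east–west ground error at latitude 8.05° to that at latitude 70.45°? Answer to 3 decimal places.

2.959

Truncating at 3 decimal places can drop up to a full unit in the last place, so the longitude may be off by as much as 0.001°.
Error at 8.05° = 0.001° × 111195 × cos 8.05° ≈ 111.2 × 0.9901 = 110.1 m.
Error at 70.45° = 0.001° × 111195 × cos 70.45° ≈ 111.2 × 0.3346 = 37.209 m.
Ratio: 110.1 / 37.209 = cos 8.05° / cos 70.45° ≈ 2.9589.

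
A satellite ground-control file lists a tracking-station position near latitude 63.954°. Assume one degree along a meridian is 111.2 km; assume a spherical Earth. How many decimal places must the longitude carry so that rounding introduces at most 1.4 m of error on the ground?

5 decimal places

At 63.954° one degree of longitude covers 111200 × cos 63.954° ≈ 111200 × 0.4391 ≈ 48827.1 m.
N decimal places → at most half a unit in the last place, 0.5 × 10⁻ᴺ° = 48827.1/2 × 10⁻ᴺ m.
Setting 24413.5 × 10⁻ᴺ ≤ 1.4 gives 10ᴺ ≥ 1.744e+04, i.e. N ≥ 4.24.
N = 4 would give 2.44 m (too coarse); N = 5 gives 0.244 m ≤ 1.4 m.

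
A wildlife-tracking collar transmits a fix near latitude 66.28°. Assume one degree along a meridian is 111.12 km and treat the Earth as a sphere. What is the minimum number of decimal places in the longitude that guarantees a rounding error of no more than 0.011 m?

At 66.28° one degree of longitude covers 111120 × cos 66.28° ≈ 111120 × 0.4023 ≈ 44700 m.
With N decimal places the half-ulp bound is 0.5·10⁻ᴺ°, or 0.5·10⁻ᴺ × 44700 m on the ground.
Setting 22350 × 10⁻ᴺ ≤ 0.011 gives 10ᴺ ≥ 2.032e+06, i.e. N ≥ 6.31.
So 7 decimal places suffice (0.00223 m); 6 would allow up to 0.0223 m.

7 decimal places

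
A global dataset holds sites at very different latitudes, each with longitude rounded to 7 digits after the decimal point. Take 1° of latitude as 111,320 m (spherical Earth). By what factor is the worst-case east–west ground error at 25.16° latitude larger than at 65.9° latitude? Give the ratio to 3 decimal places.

Rounding to 7 decimal places leaves the longitude within ±5e-08° of the true value.
At 25.16°: 5e-08° × 111320 × cos 25.16° = 5e-08 × 111320 × 0.9051 ≈ 0.0050379 m.
At 65.9°: 5e-08° × 111320 × cos 65.9° = 5e-08 × 111320 × 0.4083 ≈ 0.0022728 m.
Ratio: 0.0050379 / 0.0022728 = cos 25.16° / cos 65.9° ≈ 2.2166.

2.217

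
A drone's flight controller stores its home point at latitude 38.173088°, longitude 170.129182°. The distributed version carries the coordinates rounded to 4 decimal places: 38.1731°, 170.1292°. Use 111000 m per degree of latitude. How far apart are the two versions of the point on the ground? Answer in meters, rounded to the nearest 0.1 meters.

2.1 meters

The latitude changed by -0.000012° and the longitude by -0.000018°.
N–S: -0.000012° × 111000 m/° = -1.332 m.
E–W at 38.1731°: -0.000018° × 111000 × cos 38.1731° = -0.000018 × 111000 × 0.7861 ≈ -1.57072 m.
Hypotenuse of the two orthogonal shifts: √(1.332² + 1.57072²) = 2.05946 m.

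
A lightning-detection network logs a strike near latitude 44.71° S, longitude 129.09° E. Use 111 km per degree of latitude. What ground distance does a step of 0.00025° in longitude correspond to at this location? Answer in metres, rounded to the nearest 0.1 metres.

At 44.71° a degree of longitude is 111000 × cos 44.71° ≈ 78885.1 m, so 0.00025° corresponds to 19.7213 m.

19.7 metres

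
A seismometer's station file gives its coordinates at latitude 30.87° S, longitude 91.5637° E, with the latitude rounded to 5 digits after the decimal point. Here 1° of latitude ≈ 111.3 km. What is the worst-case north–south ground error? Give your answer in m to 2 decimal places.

Rounding to 5 decimal places leaves the latitude within ±5e-06° of the true value.
North–south distance: 5e-06° × 111300 m/° = 0.5565 m.

0.56 m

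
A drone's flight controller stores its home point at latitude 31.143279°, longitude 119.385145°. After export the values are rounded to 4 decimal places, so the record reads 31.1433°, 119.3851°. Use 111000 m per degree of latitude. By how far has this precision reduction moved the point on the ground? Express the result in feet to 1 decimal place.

16.0 feet

The latitude changed by -0.000021° and the longitude by +0.000045°.
N–S: -0.000021° × 111000 m/° = -2.331 m.
East–west at this latitude: 0.000045° × 111000 × cos 31.1433° ≈ 0.000045 × 95002.3 = 4.2751 m.
Combined displacement = (2.331² + 4.2751²)^½ ≈ 4.8693 m.
In feet: 4.8693 m ÷ 0.3048 ≈ 15.975 ft.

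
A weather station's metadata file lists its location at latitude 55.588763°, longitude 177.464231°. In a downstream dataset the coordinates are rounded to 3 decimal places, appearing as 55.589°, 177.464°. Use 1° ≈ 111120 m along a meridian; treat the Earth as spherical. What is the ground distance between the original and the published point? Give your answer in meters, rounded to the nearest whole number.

30 meters

The latitude changed by -0.000237° and the longitude by +0.000231°.
N–S: -0.000237° × 111120 m/° = -26.3354 m.
E–W at 55.589°: 0.000231° × 111120 × cos 55.589° = 0.000231 × 111120 × 0.5651 ≈ 14.506 m.
Hypotenuse of the two orthogonal shifts: √(26.3354² + 14.506²) = 30.0663 m.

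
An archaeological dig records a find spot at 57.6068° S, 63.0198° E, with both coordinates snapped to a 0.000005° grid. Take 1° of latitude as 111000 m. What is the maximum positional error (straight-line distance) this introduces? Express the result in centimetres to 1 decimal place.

31.5 centimetres

With a 0.000005° grid the true value lies within half a step, ±0.000005°/2 = ±2.5e-06°, of the stored one.
N–S: 2.5e-06° × 111000 m/° = 0.2775 m.
Longitude error → 2.5e-06 × 111000 × cos 57.6068° = 2.5e-06 × 111000 × 0.5357 ≈ 0.148664 m.
The two errors are perpendicular, so the maximum displacement is √(0.2775² + 0.148664²) ≈ 0.314813 m.
That is 0.314813 m = 31.481 cm.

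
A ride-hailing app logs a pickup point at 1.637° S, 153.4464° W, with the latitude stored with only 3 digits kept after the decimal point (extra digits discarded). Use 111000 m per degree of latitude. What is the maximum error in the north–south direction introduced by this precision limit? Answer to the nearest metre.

111 metres

Truncating at 3 decimal places can drop up to a full unit in the last place, so the latitude may be off by as much as 0.001°.
So the N–S error is at most 0.001 × 111000 = 111 m.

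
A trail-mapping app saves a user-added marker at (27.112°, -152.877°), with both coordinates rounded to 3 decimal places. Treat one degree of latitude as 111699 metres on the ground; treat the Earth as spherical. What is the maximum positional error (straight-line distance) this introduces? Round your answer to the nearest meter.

Rounding to 3 decimal places leaves each coordinate within ±0.0005° of the true value.
N–S: 0.0005° × 111699 m/° = 55.8495 m.
East–west component at 27.112°: 0.0005° × 111699 × cos 27.112° ≈ 0.0005 × 99425.2 ≈ 49.7126 m.
Worst case both components are at the extreme and orthogonal: √(55.8495² + 49.7126²) ≈ 74.7697 m.

75 meters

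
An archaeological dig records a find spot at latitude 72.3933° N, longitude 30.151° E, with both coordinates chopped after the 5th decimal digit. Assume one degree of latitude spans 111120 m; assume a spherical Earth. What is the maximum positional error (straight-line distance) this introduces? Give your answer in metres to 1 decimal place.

1.2 metres

Truncating at 5 decimal places can drop up to a full unit in the last place, so each coordinate may be off by as much as 1e-05°.
North–south component: 1e-05° × 111120 = 1.1112 m.
East–west component at 72.3933°: 1e-05° × 111120 × cos 72.3933° ≈ 1e-05 × 33611.7 ≈ 0.336117 m.
The two errors are perpendicular, so the maximum displacement is √(1.1112² + 0.336117²) ≈ 1.16092 m.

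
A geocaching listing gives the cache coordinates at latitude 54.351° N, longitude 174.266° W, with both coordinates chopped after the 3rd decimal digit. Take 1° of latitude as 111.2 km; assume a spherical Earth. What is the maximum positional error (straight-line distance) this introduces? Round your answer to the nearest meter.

129 meters

Truncating at 3 decimal places can drop up to a full unit in the last place, so each coordinate may be off by as much as 0.001°.
North–south component: 0.001° × 111200 = 111.2 m.
Longitude error → 0.001 × 111200 × cos 54.351° = 0.001 × 111200 × 0.5828 ≈ 64.8094 m.
Worst case both components are at the extreme and orthogonal: √(111.2² + 64.8094²) ≈ 128.708 m.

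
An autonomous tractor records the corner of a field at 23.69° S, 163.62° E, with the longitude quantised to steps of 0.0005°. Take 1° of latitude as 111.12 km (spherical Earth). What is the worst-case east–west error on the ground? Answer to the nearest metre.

25 metres

With a 0.0005° grid the true value lies within half a step, ±0.0005°/2 = ±0.00025°, of the stored one.
One degree of longitude at 23.69° is 111120 × cos 23.69° ≈ 111120 × 0.9157 = 101756 m.
East–west error: 0.00025° × 101756 m/° ≈ 25.4391 m.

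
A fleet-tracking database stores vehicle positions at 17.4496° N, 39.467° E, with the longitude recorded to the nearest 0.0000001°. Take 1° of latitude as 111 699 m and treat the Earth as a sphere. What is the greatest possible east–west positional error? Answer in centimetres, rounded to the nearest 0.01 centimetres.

Rounding to 7 decimal places leaves the longitude within ±5e-08° of the true value.
One degree of longitude at 17.4496° is 111699 × cos 17.4496° ≈ 111699 × 0.9540 = 106559 m.
Maximum E–W displacement: 5e-08 × 106559 = 0.00532794 m.
That is 0.00532794 m = 0.53279 cm.

0.53 centimetres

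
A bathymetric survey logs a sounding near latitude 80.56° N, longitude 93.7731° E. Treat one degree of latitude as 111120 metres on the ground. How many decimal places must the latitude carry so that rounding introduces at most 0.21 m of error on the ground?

6

One degree of latitude covers 111120 m.
N decimal places → at most half a unit in the last place, 0.5 × 10⁻ᴺ° = 111120/2 × 10⁻ᴺ m.
Setting 55560 × 10⁻ᴺ ≤ 0.21 gives 10ᴺ ≥ 2.646e+05, i.e. N ≥ 5.42.
At 5 places the error can reach 0.556 m, but 6 places keeps it to 0.0556 m.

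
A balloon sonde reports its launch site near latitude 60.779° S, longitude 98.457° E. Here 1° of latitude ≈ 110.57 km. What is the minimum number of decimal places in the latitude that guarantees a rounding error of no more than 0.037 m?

One degree of latitude covers 110570 m.
Rounding to N decimal places gives at most 0.5 × 10⁻ᴺ degrees of error, i.e. 0.5 × 10⁻ᴺ × 110570 m.
Setting 55285 × 10⁻ᴺ ≤ 0.037 gives 10ᴺ ≥ 1.494e+06, i.e. N ≥ 6.17.
N = 6 would give 0.0553 m (too coarse); N = 7 gives 0.00553 m ≤ 0.037 m.

7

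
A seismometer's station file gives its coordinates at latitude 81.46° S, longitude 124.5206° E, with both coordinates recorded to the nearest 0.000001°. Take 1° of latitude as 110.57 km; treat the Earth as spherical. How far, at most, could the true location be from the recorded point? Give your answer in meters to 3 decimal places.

Rounding to 6 decimal places leaves each coordinate within ±5e-07° of the true value.
N–S: 5e-07° × 110570 m/° = 0.055285 m.
Longitude error → 5e-07 × 110570 × cos 81.46° = 5e-07 × 110570 × 0.1485 ≈ 0.00820981 m.
The two errors are perpendicular, so the maximum displacement is √(0.055285² + 0.00820981²) ≈ 0.0558913 m.

0.056 meters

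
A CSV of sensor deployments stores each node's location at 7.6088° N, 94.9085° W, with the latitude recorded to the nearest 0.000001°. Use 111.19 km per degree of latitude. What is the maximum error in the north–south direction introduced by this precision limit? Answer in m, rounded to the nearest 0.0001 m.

Rounding to 6 decimal places leaves the latitude within ±5e-07° of the true value.
North–south distance: 5e-07° × 111190 m/° = 0.055595 m.

0.0556 m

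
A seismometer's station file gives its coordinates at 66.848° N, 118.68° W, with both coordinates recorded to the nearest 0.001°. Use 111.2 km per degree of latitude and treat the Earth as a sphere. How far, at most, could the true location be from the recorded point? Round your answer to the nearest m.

60 m

Rounding to 3 decimal places leaves each coordinate within ±0.0005° of the true value.
N–S: 0.0005° × 111200 m/° = 55.6 m.
E–W at 66.848°: 0.0005° × 111200 × cos 66.848° = 0.0005 × 111200 × 0.3932 ≈ 21.8603 m.
Combining orthogonally: (55.6² + 21.8603²)^½ ≈ 59.7431 m.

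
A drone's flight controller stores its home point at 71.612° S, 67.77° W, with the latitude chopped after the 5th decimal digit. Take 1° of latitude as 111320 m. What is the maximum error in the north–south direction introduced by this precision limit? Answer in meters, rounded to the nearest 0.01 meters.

1.11 meters

Truncating at 5 decimal places can drop up to a full unit in the last place, so the latitude may be off by as much as 1e-05°.
Along the meridian that is 1e-05° × 111320 m/° = 1.1132 m.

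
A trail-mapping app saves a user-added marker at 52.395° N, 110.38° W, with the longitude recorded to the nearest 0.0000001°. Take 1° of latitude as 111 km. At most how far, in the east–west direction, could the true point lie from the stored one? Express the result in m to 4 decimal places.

0.0034 m

Rounding to 7 decimal places leaves the longitude within ±5e-08° of the true value.
At latitude 52.395° a degree of longitude spans 111000 m × cos 52.395° = 111000 × 0.6102 ≈ 67733.8 m.
So at most 5e-08° × 67733.8 ≈ 0.00338669 m east–west.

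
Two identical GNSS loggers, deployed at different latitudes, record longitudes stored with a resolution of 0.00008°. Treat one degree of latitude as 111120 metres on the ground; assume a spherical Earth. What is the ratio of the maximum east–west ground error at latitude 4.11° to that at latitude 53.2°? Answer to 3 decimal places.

1.665

With a 0.00008° grid the true value lies within half a step, ±0.00008°/2 = ±4e-05°, of the stored one.
At 4.11°: 4e-05° × 111120 × cos 4.11° = 4e-05 × 111120 × 0.9974 ≈ 4.4334 m.
Error at 53.2° = 4e-05° × 111120 × cos 53.2° ≈ 4.4448 × 0.5990 = 2.6625 m.
Ratio: 4.4334 / 2.6625 = cos 4.11° / cos 53.2° ≈ 1.6651.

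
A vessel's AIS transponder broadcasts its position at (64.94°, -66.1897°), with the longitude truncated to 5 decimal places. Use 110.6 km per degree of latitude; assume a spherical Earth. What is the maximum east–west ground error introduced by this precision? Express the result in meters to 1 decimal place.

Truncating at 5 decimal places can drop up to a full unit in the last place, so the longitude may be off by as much as 1e-05°.
Parallels shrink by cos φ, so at 64.94° a degree of longitude is 110600 × 0.4236 ≈ 46846.5 m.
So at most 1e-05° × 46846.5 ≈ 0.468465 m east–west.

0.5 meters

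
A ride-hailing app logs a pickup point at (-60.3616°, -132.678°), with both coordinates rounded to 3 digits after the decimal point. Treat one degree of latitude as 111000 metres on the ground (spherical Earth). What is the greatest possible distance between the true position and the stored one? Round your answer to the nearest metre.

Rounding to 3 decimal places leaves each coordinate within ±0.0005° of the true value.
Latitude error → 0.0005 × 111000 = 55.5 m along the meridian.
East–west component at 60.3616°: 0.0005° × 111000 × cos 60.3616° ≈ 0.0005 × 54892.2 ≈ 27.4461 m.
Worst case both components are at the extreme and orthogonal: √(55.5² + 27.4461²) ≈ 61.9156 m.

62 metres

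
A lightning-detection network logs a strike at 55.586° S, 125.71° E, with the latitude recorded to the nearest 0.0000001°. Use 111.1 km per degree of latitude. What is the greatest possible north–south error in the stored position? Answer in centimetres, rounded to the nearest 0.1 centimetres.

0.6 centimetres

Rounding to 7 decimal places leaves the latitude within ±5e-08° of the true value.
Along the meridian that is 5e-08° × 111100 m/° = 0.005555 m.
That is 0.005555 m = 0.5555 cm.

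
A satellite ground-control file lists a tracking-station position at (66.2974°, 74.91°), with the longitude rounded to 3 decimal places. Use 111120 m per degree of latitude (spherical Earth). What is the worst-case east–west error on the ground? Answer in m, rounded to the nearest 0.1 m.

Rounding to 3 decimal places leaves the longitude within ±0.0005° of the true value.
Parallels shrink by cos φ, so at 66.2974° a degree of longitude is 111120 × 0.4020 ≈ 44669.1 m.
Maximum E–W displacement: 0.0005 × 44669.1 = 22.3345 m.

22.3 m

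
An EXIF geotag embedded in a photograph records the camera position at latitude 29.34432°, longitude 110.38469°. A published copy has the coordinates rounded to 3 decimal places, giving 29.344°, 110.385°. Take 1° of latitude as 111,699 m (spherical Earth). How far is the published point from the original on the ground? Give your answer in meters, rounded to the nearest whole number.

47 meters

Δlat = 29.34432 − 29.344 = +0.00032°; Δlon = 110.38469 − 110.385 = -0.00031°.
North–south shift: 0.00032 × 111699 = 35.7437 m.
E–W at 29.344°: -0.00031° × 111699 × cos 29.344° = -0.00031 × 111699 × 0.8717 ≈ -30.1839 m.
Hypotenuse of the two orthogonal shifts: √(35.7437² + 30.1839²) = 46.7833 m.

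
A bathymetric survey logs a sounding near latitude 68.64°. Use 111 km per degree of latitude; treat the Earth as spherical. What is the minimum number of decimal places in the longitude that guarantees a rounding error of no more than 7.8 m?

4 decimal places

At 68.64° one degree of longitude covers 111000 × cos 68.64° ≈ 111000 × 0.3642 ≈ 40429.2 m.
With N decimal places the half-ulp bound is 0.5·10⁻ᴺ°, or 0.5·10⁻ᴺ × 40429.2 m on the ground.
Setting 20214.6 × 10⁻ᴺ ≤ 7.8 gives 10ᴺ ≥ 2592, i.e. N ≥ 3.41.
So 4 decimal places suffice (2.02 m); 3 would allow up to 20.2 m.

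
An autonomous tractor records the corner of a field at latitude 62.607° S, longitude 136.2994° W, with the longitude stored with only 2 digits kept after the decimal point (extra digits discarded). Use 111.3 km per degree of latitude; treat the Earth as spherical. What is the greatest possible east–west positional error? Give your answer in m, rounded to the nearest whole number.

512 m

Truncating at 2 decimal places can drop up to a full unit in the last place, so the longitude may be off by as much as 0.01°.
One degree of longitude at 62.607° is 111300 × cos 62.607° ≈ 111300 × 0.4601 = 51208.2 m.
Maximum E–W displacement: 0.01 × 51208.2 = 512.082 m.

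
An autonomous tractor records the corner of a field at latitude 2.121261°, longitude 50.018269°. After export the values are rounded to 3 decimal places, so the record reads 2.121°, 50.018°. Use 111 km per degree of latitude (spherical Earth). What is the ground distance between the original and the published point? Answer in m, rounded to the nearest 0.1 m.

41.6 m

The latitude changed by +0.000261° and the longitude by +0.000269°.
N–S: 0.000261° × 111000 m/° = 28.971 m.
E–W at 2.121°: 0.000269° × 111000 × cos 2.121° = 0.000269 × 111000 × 0.9993 ≈ 29.8385 m.
Combined displacement = (28.971² + 29.8385²)^½ ≈ 41.5892 m.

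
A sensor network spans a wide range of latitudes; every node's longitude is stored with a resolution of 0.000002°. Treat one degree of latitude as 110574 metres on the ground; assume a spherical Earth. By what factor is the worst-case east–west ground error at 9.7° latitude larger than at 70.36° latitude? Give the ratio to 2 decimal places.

2.93

With a 0.000002° grid the true value lies within half a step, ±0.000002°/2 = ±1e-06°, of the stored one.
Error at 9.7° = 1e-06° × 110574 × cos 9.7° ≈ 0.11057 × 0.9857 = 0.10899 m.
Error at 70.36° = 1e-06° × 110574 × cos 70.36° ≈ 0.11057 × 0.3361 = 0.037165 m.
Ratio: 0.10899 / 0.037165 = cos 9.7° / cos 70.36° ≈ 2.9327.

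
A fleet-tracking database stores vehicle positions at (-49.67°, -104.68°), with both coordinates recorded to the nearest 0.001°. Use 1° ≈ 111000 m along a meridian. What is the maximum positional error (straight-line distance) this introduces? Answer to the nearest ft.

217 ft

Rounding to 3 decimal places leaves each coordinate within ±0.0005° of the true value.
Latitude error → 0.0005 × 111000 = 55.5 m along the meridian.
East–west component at 49.67°: 0.0005° × 111000 × cos 49.67° ≈ 0.0005 × 71838 ≈ 35.919 m.
Worst case both components are at the extreme and orthogonal: √(55.5² + 35.919²) ≈ 66.1092 m.
Converting: 66.1092 m × 3.2808 ft/m ≈ 216.89 ft.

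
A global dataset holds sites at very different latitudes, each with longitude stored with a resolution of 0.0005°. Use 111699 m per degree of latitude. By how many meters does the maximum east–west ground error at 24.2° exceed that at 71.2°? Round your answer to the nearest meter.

16 meters

With a 0.0005° grid the true value lies within half a step, ±0.0005°/2 = ±0.00025°, of the stored one.
Error at 24.2° = 0.00025° × 111699 × cos 24.2° ≈ 27.925 × 0.9121 = 25.471 m.
At 71.2°: 0.00025° × 111699 × cos 71.2° = 0.00025 × 111699 × 0.3223 ≈ 8.9992 m.
So the lower-latitude error exceeds the higher by 25.471 − 8.9992 = 16.472 m.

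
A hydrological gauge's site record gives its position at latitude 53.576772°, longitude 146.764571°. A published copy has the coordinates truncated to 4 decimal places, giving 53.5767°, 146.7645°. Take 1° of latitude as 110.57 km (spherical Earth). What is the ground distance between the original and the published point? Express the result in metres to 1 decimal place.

The latitude changed by +0.000072° and the longitude by +0.000071°.
North–south shift: 0.000072 × 110570 = 7.96104 m.
East–west at this latitude: 0.000071° × 110570 × cos 53.5767° ≈ 0.000071 × 65650.5 = 4.66119 m.
Distance: √(7.96104² + 4.66119²) ≈ 9.22523 m.

9.2 metres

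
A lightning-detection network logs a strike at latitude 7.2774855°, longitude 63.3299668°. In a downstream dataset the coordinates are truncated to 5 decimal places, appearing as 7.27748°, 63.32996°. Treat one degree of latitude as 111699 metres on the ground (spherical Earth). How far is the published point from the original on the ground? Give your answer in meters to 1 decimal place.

Δlat = 7.2774855 − 7.27748 = +0.0000055°; Δlon = 63.3299668 − 63.32996 = +0.0000068°.
N–S: 0.0000055° × 111699 m/° = 0.614345 m.
East–west at this latitude: 0.0000068° × 111699 × cos 7.27748° ≈ 0.0000068 × 110799 = 0.753434 m.
Distance: √(0.614345² + 0.753434²) ≈ 0.972154 m.

1.0 meters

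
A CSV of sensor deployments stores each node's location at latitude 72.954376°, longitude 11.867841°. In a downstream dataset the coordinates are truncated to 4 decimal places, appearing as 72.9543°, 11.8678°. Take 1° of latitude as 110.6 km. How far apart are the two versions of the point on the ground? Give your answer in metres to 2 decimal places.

8.51 metres

Δlat = 72.954376 − 72.9543 = +0.000076°; Δlon = 11.867841 − 11.8678 = +0.000041°.
N–S: 0.000076° × 110600 m/° = 8.4056 m.
East–west at this latitude: 0.000041° × 110600 × cos 72.9543° ≈ 0.000041 × 32420.7 = 1.32925 m.
Combined displacement = (8.4056² + 1.32925²)^½ ≈ 8.51005 m.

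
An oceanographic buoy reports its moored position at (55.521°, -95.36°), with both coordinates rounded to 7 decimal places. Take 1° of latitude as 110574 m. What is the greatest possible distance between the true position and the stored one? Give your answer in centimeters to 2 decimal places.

Rounding to 7 decimal places leaves each coordinate within ±5e-08° of the true value.
N–S: 5e-08° × 110574 m/° = 0.0055287 m.
East–west component at 55.521°: 5e-08° × 110574 × cos 55.521° ≈ 5e-08 × 62596.4 ≈ 0.00312982 m.
The two errors are perpendicular, so the maximum displacement is √(0.0055287² + 0.00312982²) ≈ 0.00635313 m.
That is 0.00635313 m = 0.63531 cm.

0.64 centimeters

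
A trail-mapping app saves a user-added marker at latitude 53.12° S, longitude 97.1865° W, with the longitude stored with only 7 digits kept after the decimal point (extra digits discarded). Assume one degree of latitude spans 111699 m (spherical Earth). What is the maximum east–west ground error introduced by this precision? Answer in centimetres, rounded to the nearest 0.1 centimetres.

0.7 centimetres

Truncating at 7 decimal places can drop up to a full unit in the last place, so the longitude may be off by as much as 1e-07°.
Parallels shrink by cos φ, so at 53.12° a degree of longitude is 111699 × 0.6001 ≈ 67035.2 m.
So at most 1e-07° × 67035.2 ≈ 0.00670352 m east–west.
That is 0.00670352 m = 0.67035 cm.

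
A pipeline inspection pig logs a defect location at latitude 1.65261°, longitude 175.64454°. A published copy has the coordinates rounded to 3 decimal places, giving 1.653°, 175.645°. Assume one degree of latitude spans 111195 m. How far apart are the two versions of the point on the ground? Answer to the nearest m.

67 m

Δlat = 1.65261 − 1.653 = -0.00039°; Δlon = 175.64454 − 175.645 = -0.00046°.
N–S: -0.00039° × 111195 m/° = -43.3661 m.
East–west at this latitude: -0.00046° × 111195 × cos 1.653° ≈ -0.00046 × 111149 = -51.1284 m.
Hypotenuse of the two orthogonal shifts: √(43.3661² + 51.1284²) = 67.0427 m.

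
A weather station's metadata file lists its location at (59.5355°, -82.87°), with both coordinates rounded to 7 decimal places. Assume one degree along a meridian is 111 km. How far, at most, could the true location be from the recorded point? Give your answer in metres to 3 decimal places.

Rounding to 7 decimal places leaves each coordinate within ±5e-08° of the true value.
N–S: 5e-08° × 111000 m/° = 0.00555 m.
E–W at 59.5355°: 5e-08° × 111000 × cos 59.5355° = 5e-08 × 111000 × 0.5070 ≈ 0.00281387 m.
Worst case both components are at the extreme and orthogonal: √(0.00555² + 0.00281387²) ≈ 0.00622257 m.

0.006 metres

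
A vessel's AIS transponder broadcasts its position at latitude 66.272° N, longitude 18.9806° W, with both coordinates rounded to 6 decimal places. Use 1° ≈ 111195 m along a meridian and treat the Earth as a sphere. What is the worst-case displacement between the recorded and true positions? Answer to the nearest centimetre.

Rounding to 6 decimal places leaves each coordinate within ±5e-07° of the true value.
N–S: 5e-07° × 111195 m/° = 0.0555975 m.
Longitude error → 5e-07 × 111195 × cos 66.272° = 5e-07 × 111195 × 0.4024 ≈ 0.0223722 m.
The two errors are perpendicular, so the maximum displacement is √(0.0555975² + 0.0223722²) ≈ 0.0599299 m.
That is 0.0599299 m = 5.993 cm.

6 centimetres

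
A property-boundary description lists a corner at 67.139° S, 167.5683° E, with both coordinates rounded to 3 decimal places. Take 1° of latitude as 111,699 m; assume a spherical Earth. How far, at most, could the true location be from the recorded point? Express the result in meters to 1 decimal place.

59.9 meters

Rounding to 3 decimal places leaves each coordinate within ±0.0005° of the true value.
North–south component: 0.0005° × 111699 = 55.8495 m.
Longitude error → 0.0005 × 111699 × cos 67.139° = 0.0005 × 111699 × 0.3885 ≈ 21.6974 m.
Combining orthogonally: (55.8495² + 21.6974²)^½ ≈ 59.9161 m.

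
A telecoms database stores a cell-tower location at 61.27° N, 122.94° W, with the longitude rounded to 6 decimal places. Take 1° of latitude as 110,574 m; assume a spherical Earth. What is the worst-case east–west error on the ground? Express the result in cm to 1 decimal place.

2.7 cm

Rounding to 6 decimal places leaves the longitude within ±5e-07° of the true value.
At latitude 61.27° a degree of longitude spans 110574 m × cos 61.27° = 110574 × 0.4807 ≈ 53151 m.
So at most 5e-07° × 53151 ≈ 0.0265755 m east–west.
That is 0.0265755 m = 2.6576 cm.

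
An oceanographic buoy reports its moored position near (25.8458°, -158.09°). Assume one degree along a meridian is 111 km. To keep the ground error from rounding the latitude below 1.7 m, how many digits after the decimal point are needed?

One degree of latitude covers 111000 m.
With N decimal places the half-ulp bound is 0.5·10⁻ᴺ°, or 0.5·10⁻ᴺ × 111000 m on the ground.
Need 0.5 × 111000 × 10⁻ᴺ ≤ 1.7 → 10⁻ᴺ ≤ 3.063e-05, so N ≥ 4.51.
At 4 places the error can reach 5.55 m, but 5 places keeps it to 0.555 m.

5 decimal places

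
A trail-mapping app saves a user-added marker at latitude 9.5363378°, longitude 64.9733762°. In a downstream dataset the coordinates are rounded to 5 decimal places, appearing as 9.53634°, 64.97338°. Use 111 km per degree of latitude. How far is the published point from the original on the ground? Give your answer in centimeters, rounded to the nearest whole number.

Δlat = 9.5363378 − 9.53634 = -0.0000022°; Δlon = 64.9733762 − 64.97338 = -0.0000038°.
North–south shift: -0.0000022 × 111000 = -0.2442 m.
E–W at 9.53634°: -0.0000038° × 111000 × cos 9.53634° = -0.0000038 × 111000 × 0.9862 ≈ -0.415971 m.
Combined displacement = (0.2442² + 0.415971²)^½ ≈ 0.482354 m.
That is 0.482354 m = 48.235 cm.

48 centimeters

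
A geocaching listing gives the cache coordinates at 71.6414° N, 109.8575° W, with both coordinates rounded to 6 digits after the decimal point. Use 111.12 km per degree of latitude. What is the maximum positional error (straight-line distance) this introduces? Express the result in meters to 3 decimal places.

0.058 meters

Rounding to 6 decimal places leaves each coordinate within ±5e-07° of the true value.
N–S: 5e-07° × 111120 m/° = 0.05556 m.
Longitude error → 5e-07 × 111120 × cos 71.6414° = 5e-07 × 111120 × 0.3150 ≈ 0.0174994 m.
The two errors are perpendicular, so the maximum displacement is √(0.05556² + 0.0174994²) ≈ 0.0582507 m.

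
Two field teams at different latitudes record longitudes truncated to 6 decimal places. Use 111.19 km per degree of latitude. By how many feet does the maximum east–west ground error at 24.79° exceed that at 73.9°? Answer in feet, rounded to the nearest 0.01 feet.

Truncating at 6 decimal places can drop up to a full unit in the last place, so the longitude may be off by as much as 1e-06°.
Error at 24.79° = 1e-06° × 111190 × cos 24.79° ≈ 0.11119 × 0.9079 = 0.10094 m.
Error at 73.9° = 1e-06° × 111190 × cos 73.9° ≈ 0.11119 × 0.2773 = 0.030835 m.
So the lower-latitude error exceeds the higher by 0.10094 − 0.030835 = 0.070109 m.
In feet: 0.0701093 m ÷ 0.3048 ≈ 0.23002 ft.

0.23 feet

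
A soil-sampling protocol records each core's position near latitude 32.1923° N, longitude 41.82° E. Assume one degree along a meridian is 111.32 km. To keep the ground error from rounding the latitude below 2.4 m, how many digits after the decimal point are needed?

5 decimal places

One degree of latitude covers 111320 m.
With N decimal places the half-ulp bound is 0.5·10⁻ᴺ°, or 0.5·10⁻ᴺ × 111320 m on the ground.
Setting 55660 × 10⁻ᴺ ≤ 2.4 gives 10ᴺ ≥ 2.319e+04, i.e. N ≥ 4.37.
So 5 decimal places suffice (0.557 m); 4 would allow up to 5.57 m.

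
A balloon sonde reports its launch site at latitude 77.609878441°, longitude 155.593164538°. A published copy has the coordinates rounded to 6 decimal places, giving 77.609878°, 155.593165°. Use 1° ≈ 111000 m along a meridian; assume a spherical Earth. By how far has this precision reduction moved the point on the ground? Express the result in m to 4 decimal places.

0.0502 m

Δlat = 77.609878441 − 77.609878 = +0.000000441°; Δlon = 155.593164538 − 155.593165 = -0.000000462°.
North–south shift: 0.000000441 × 111000 = 0.048951 m.
East–west at this latitude: -0.000000462° × 111000 × cos 77.6099° ≈ -0.000000462 × 23816.9 = -0.0110034 m.
Combined displacement = (0.048951² + 0.0110034²)^½ ≈ 0.0501725 m.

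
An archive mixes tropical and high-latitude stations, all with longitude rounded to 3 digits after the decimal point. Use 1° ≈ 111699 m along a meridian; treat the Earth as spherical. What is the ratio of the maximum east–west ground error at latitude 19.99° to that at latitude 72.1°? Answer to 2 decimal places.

3.06

Rounding to 3 decimal places leaves the longitude within ±0.0005° of the true value.
At 19.99°: 0.0005° × 111699 × cos 19.99° = 0.0005 × 111699 × 0.9398 ≈ 52.485 m.
Error at 72.1° = 0.0005° × 111699 × cos 72.1° ≈ 55.849 × 0.3074 = 17.166 m.
Ratio: 52.485 / 17.166 = cos 19.99° / cos 72.1° ≈ 3.0575.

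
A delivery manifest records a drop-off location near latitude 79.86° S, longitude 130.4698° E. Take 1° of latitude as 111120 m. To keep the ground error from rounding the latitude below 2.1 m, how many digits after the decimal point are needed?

5

One degree of latitude covers 111120 m.
With N decimal places the half-ulp bound is 0.5·10⁻ᴺ°, or 0.5·10⁻ᴺ × 111120 m on the ground.
Need 0.5 × 111120 × 10⁻ᴺ ≤ 2.1 → 10⁻ᴺ ≤ 3.780e-05, so N ≥ 4.42.
So 5 decimal places suffice (0.556 m); 4 would allow up to 5.56 m.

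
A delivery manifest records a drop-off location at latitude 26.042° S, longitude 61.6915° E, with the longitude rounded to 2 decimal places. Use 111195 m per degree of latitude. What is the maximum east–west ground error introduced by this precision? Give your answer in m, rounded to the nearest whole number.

Rounding to 2 decimal places leaves the longitude within ±0.005° of the true value.
At latitude 26.042° a degree of longitude spans 111195 m × cos 26.042° = 111195 × 0.8985 ≈ 99905.6 m.
Maximum E–W displacement: 0.005 × 99905.6 = 499.528 m.

500 m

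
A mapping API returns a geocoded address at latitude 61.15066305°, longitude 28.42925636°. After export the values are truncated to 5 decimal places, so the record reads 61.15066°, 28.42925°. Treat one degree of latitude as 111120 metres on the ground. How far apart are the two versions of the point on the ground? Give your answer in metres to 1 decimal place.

0.5 metres

The latitude changed by +0.00000305° and the longitude by +0.00000636°.
N–S: 0.00000305° × 111120 m/° = 0.338916 m.
East–west at this latitude: 0.00000636° × 111120 × cos 61.1507° ≈ 0.00000636 × 53616.3 = 0.341 m.
Hypotenuse of the two orthogonal shifts: √(0.338916² + 0.341²) = 0.480775 m.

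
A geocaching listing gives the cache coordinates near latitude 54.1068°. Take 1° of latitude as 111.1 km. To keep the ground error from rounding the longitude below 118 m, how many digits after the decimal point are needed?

3 decimal places

At 54.1068° one degree of longitude covers 111100 × cos 54.1068° ≈ 111100 × 0.5863 ≈ 65135.3 m.
With N decimal places the half-ulp bound is 0.5·10⁻ᴺ°, or 0.5·10⁻ᴺ × 65135.3 m on the ground.
Setting 32567.6 × 10⁻ᴺ ≤ 118 gives 10ᴺ ≥ 276, i.e. N ≥ 2.44.
At 2 places the error can reach 326 m, but 3 places keeps it to 32.6 m.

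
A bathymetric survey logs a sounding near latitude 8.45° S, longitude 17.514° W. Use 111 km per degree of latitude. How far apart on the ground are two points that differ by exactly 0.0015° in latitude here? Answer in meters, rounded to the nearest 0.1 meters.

Along a meridian 0.0015° is 0.0015 × 111000 = 166.5 m.

166.5 meters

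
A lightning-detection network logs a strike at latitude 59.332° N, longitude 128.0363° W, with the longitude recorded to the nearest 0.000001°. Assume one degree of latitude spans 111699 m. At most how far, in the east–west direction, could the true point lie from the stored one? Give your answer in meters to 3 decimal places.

Rounding to 6 decimal places leaves the longitude within ±5e-07° of the true value.
At latitude 59.332° a degree of longitude spans 111699 m × cos 59.332° = 111699 × 0.5101 ≈ 56973.5 m.
Maximum E–W displacement: 5e-07 × 56973.5 = 0.0284867 m.

0.028 meters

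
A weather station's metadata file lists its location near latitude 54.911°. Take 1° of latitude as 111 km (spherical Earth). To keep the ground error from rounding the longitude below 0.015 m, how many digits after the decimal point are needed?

7

At 54.911° one degree of longitude covers 111000 × cos 54.911° ≈ 111000 × 0.5748 ≈ 63808.1 m.
Rounding to N decimal places gives at most 0.5 × 10⁻ᴺ degrees of error, i.e. 0.5 × 10⁻ᴺ × 63808.1 m.
Need 0.5 × 63808.1 × 10⁻ᴺ ≤ 0.015 → 10⁻ᴺ ≤ 4.702e-07, so N ≥ 6.33.
N = 6 would give 0.0319 m (too coarse); N = 7 gives 0.00319 m ≤ 0.015 m.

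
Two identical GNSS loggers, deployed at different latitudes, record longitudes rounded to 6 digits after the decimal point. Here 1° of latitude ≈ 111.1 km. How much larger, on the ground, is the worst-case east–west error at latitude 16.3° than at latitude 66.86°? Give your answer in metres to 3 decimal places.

Rounding to 6 decimal places leaves the longitude within ±5e-07° of the true value.
Error at 16.3° = 5e-07° × 111100 × cos 16.3° ≈ 0.05555 × 0.9598 = 0.053317 m.
Error at 66.86° = 5e-07° × 111100 × cos 66.86° ≈ 0.05555 × 0.3930 = 0.02183 m.
So the lower-latitude error exceeds the higher by 0.053317 − 0.02183 = 0.031487 m.

0.031 metres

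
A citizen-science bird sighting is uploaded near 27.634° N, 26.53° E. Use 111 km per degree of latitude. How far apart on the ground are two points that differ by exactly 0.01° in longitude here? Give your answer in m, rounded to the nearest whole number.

At 27.634° a degree of longitude is 111000 × cos 27.634° ≈ 98338.1 m, so 0.01° corresponds to 983.381 m.

983 m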